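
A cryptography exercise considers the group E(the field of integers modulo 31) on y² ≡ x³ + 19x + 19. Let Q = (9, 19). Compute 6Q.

Repeated addition: build up to 6Q.
2Q: tangent at (9, 19): λ = (3·9² + 19)/(2·19) ≡ 14/7. 7⁻¹ ≡ 9 (mod 31), so λ ≡ 14·9 ≡ 2.
  x = λ² - 9 - 9 = 4 - 18 ≡ 17; y = λ·(9 - 17) - 19 ≡ 27. → (17, 27)
3Q: (17, 27) + (9, 19). λ = (19 - 27)/(9 - 17) ≡ 23/23 mod 31. 23⁻¹ ≡ 27 (mod 31) since 23·27 = 621 ≡ 1, so λ ≡ 1.
  x = λ² - 17 - 9 = 1 - 26 ≡ 6; y = λ·(17 - 6) - 27 ≡ 15. → (6, 15)
4Q: (6, 15) + (9, 19). λ = (19 - 15)/(9 - 6) ≡ 4/3 mod 31. 3⁻¹ ≡ 21 (mod 31) since 3·21 = 63 ≡ 1, so λ ≡ 22.
  x = λ² - 6 - 9 = 484 - 15 ≡ 4; y = λ·(6 - 4) - 15 ≡ 29. → (4, 29)
5Q: (4, 29) + (9, 19). λ = (19 - 29)/(9 - 4) ≡ 21/5 mod 31. 5⁻¹ ≡ 25 (mod 31), so λ ≡ 29.
  x = λ² - 4 - 9 = 841 - 13 ≡ 22; y = λ·(4 - 22) - 29 ≡ 7. → (22, 7)
6Q: (22, 7) + (9, 19). λ = (19 - 7)/(9 - 22) ≡ 12/18 mod 31. 18⁻¹ ≡ 19 (mod 31) since 18·19 = 342 ≡ 1, so λ ≡ 11.
  x = λ² - 22 - 9 = 121 - 31 ≡ 28; y = λ·(22 - 28) - 7 ≡ 20. → (28, 20)

(28, 20)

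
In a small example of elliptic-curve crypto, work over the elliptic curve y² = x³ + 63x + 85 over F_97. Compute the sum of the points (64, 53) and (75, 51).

(39, 13)

(64, 53) + (75, 51). λ = (51 - 53)/(75 - 64) ≡ 95/11 mod 97. 11⁻¹ ≡ 53 (mod 97), so λ ≡ 88.
  x = λ² - 64 - 75 = 7744 - 139 ≡ 39; y = λ·(64 - 39) - 53 ≡ 13. → (39, 13)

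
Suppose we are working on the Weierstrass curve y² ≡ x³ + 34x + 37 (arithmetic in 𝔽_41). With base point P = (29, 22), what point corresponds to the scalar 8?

(21, 7)

Double-and-add on 8 = (1000)₂. Start with P = (29, 22) for the leading 1-bit.
double: tangent at (29, 22): λ = (3·29² + 34)/(2·22) ≡ 15/3. 3⁻¹ ≡ 14 (mod 41), so λ ≡ 15·14 ≡ 5.
  x = λ² - 29 - 29 = 25 - 58 ≡ 8; y = λ·(29 - 8) - 22 ≡ 1. → (8, 1)
double: tangent at (8, 1): λ = (3·8² + 34)/(2·1) ≡ 21/2. 2⁻¹ ≡ 21 (mod 41), so λ ≡ 21·21 ≡ 31.
  x = λ² - 8 - 8 = 961 - 16 ≡ 2; y = λ·(8 - 2) - 1 ≡ 21. → (2, 21)
double: tangent at (2, 21): λ = (3·2² + 34)/(2·21) ≡ 5/1. 1⁻¹ ≡ 1 (mod 41) since 1·1 = 1 ≡ 1, so λ ≡ 5·1 ≡ 5.
  x = λ² - 2 - 2 = 25 - 4 ≡ 21; y = λ·(2 - 21) - 21 ≡ 7. → (21, 7)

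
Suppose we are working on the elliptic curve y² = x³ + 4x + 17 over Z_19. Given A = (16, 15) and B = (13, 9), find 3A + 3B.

(16, 4)

First 3A:
Repeated addition: build up to 3A.
2A: tangent at (16, 15): λ = (3·16² + 4)/(2·15) ≡ 12/11. 11⁻¹ ≡ 7 (mod 19), so λ ≡ 12·7 ≡ 8.
  x = λ² - 16 - 16 = 64 - 32 ≡ 13; y = λ·(16 - 13) - 15 ≡ 9. → (13, 9)
3A: (13, 9) + (16, 15). λ = (15 - 9)/(16 - 13) ≡ 6/3 mod 19. 3⁻¹ ≡ 13 (mod 19) since 3·13 = 39 ≡ 1, so λ ≡ 2.
  x = λ² - 13 - 16 = 4 - 29 ≡ 13; y = λ·(13 - 13) - 9 ≡ 10. → (13, 10)
3A = (13, 10).
Next 3B:
Repeated addition: build up to 3B.
2B: tangent at (13, 9): λ = (3·13² + 4)/(2·9) ≡ 17/18. 18⁻¹ ≡ 18 (mod 19) since 18·18 = 324 ≡ 1, so λ ≡ 17·18 ≡ 2.
  x = λ² - 13 - 13 = 4 - 26 ≡ 16; y = λ·(13 - 16) - 9 ≡ 4. → (16, 4)
3B: (16, 4) + (13, 9). λ = (9 - 4)/(13 - 16) ≡ 5/16 mod 19. 16⁻¹ ≡ 6 (mod 19) since 16·6 = 96 ≡ 1, so λ ≡ 11.
  x = λ² - 16 - 13 = 121 - 29 ≡ 16; y = λ·(16 - 16) - 4 ≡ 15. → (16, 15)
3B = (16, 15).
Finally 3A + 3B:
(13, 10) + (16, 15). λ = (15 - 10)/(16 - 13) ≡ 5/3 mod 19. 3⁻¹ ≡ 13 (mod 19), so λ ≡ 8.
  x = λ² - 13 - 16 = 64 - 29 ≡ 16; y = λ·(13 - 16) - 10 ≡ 4. → (16, 4)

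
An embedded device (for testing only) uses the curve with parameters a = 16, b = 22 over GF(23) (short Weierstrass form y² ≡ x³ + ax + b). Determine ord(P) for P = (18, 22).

2P: tangent at (18, 22): λ = (3·18² + 16)/(2·22) ≡ 22/21. 21⁻¹ ≡ 11 (mod 23) since 21·11 = 231 ≡ 1, so λ ≡ 22·11 ≡ 12.
  x = λ² - 18 - 18 = 144 - 36 ≡ 16; y = λ·(18 - 16) - 22 ≡ 2. → (16, 2)
3P: (16, 2) + (18, 22). λ = (22 - 2)/(18 - 16) ≡ 20/2 mod 23. 2⁻¹ ≡ 12 (mod 23), so λ ≡ 10.
  x = λ² - 16 - 18 = 100 - 34 ≡ 20; y = λ·(16 - 20) - 2 ≡ 4. → (20, 4)
4P: (20, 4) + (18, 22). λ = (22 - 4)/(18 - 20) ≡ 18/21 mod 23. 21⁻¹ ≡ 11 (mod 23), so λ ≡ 14.
  x = λ² - 20 - 18 = 196 - 38 ≡ 20; y = λ·(20 - 20) - 4 ≡ 19. → (20, 19)
5P: (20, 19) + (18, 22). λ = (22 - 19)/(18 - 20) ≡ 3/21 mod 23. 21⁻¹ ≡ 11 (mod 23), so λ ≡ 10.
  x = λ² - 20 - 18 = 100 - 38 ≡ 16; y = λ·(20 - 16) - 19 ≡ 21. → (16, 21)
6P: (16, 21) + (18, 22). λ = (22 - 21)/(18 - 16) ≡ 1/2 mod 23. 2⁻¹ ≡ 12 (mod 23), so λ ≡ 12.
  x = λ² - 16 - 18 = 144 - 34 ≡ 18; y = λ·(16 - 18) - 21 ≡ 1. → (18, 1)
7P: (18, 1) + (18, 22): same x and y₁ ≡ -y₂, so the sum is the point at infinity.
7P = the point at infinity, so the order is 7.

7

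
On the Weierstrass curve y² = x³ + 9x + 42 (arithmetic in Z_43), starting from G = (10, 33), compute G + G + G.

(29, 28)

Repeated addition: build up to 3G.
2G: tangent at (10, 33): λ = (3·10² + 9)/(2·33) ≡ 8/23. 23⁻¹ ≡ 15 (mod 43), so λ ≡ 8·15 ≡ 34.
  x = λ² - 10 - 10 = 1156 - 20 ≡ 18; y = λ·(10 - 18) - 33 ≡ 39. → (18, 39)
3G: (18, 39) + (10, 33). λ = (33 - 39)/(10 - 18) ≡ 37/35 mod 43. 35⁻¹ ≡ 16 (mod 43), so λ ≡ 33.
  x = λ² - 18 - 10 = 1089 - 28 ≡ 29; y = λ·(18 - 29) - 39 ≡ 28. → (29, 28)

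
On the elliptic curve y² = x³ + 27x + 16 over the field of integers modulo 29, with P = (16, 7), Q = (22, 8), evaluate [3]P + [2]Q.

(16, 22)

First 3P:
Repeated addition: build up to 3P.
2P: tangent at (16, 7): λ = (3·16² + 27)/(2·7) ≡ 12/14. 14⁻¹ ≡ 27 (mod 29), so λ ≡ 12·27 ≡ 5.
  x = λ² - 16 - 16 = 25 - 32 ≡ 22; y = λ·(16 - 22) - 7 ≡ 21. → (22, 21)
3P: (22, 21) + (16, 7). λ = (7 - 21)/(16 - 22) ≡ 15/23 mod 29. 23⁻¹ ≡ 24 (mod 29), so λ ≡ 12.
  x = λ² - 22 - 16 = 144 - 38 ≡ 19; y = λ·(22 - 19) - 21 ≡ 15. → (19, 15)
3P = (19, 15).
Next 2Q:
Repeated addition: build up to 2Q.
2Q: tangent at (22, 8): λ = (3·22² + 27)/(2·8) ≡ 0/16. 16⁻¹ ≡ 20 (mod 29), so λ ≡ 0·20 ≡ 0.
  x = λ² - 22 - 22 = 0 - 44 ≡ 14; y = λ·(22 - 14) - 8 ≡ 21. → (14, 21)
2Q = (14, 21).
Finally 3P + 2Q:
(19, 15) + (14, 21). λ = (21 - 15)/(14 - 19) ≡ 6/24 mod 29. 24⁻¹ ≡ 23 (mod 29), so λ ≡ 22.
  x = λ² - 19 - 14 = 484 - 33 ≡ 16; y = λ·(19 - 16) - 15 ≡ 22. → (16, 22)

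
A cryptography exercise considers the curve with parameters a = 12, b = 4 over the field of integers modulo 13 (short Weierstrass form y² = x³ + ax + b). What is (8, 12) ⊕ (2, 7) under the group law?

(12, 2)

(8, 12) + (2, 7). λ = (7 - 12)/(2 - 8) ≡ 8/7 mod 13. 7⁻¹ ≡ 2 (mod 13) since 7·2 = 14 ≡ 1, so λ ≡ 3.
  x = λ² - 8 - 2 = 9 - 10 ≡ 12; y = λ·(8 - 12) - 12 ≡ 2. → (12, 2)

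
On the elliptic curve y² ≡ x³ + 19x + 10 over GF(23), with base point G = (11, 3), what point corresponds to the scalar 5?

Double-and-add on 5 = (101)₂. Start with G = (11, 3) for the leading 1-bit.
double: tangent at (11, 3): λ = (3·11² + 19)/(2·3) ≡ 14/6. 6⁻¹ ≡ 4 (mod 23) since 6·4 = 24 ≡ 1, so λ ≡ 14·4 ≡ 10.
  x = λ² - 11 - 11 = 100 - 22 ≡ 9; y = λ·(11 - 9) - 3 ≡ 17. → (9, 17)
double: tangent at (9, 17): λ = (3·9² + 19)/(2·17) ≡ 9/11. 11⁻¹ ≡ 21 (mod 23), so λ ≡ 9·21 ≡ 5.
  x = λ² - 9 - 9 = 25 - 18 ≡ 7; y = λ·(9 - 7) - 17 ≡ 16. → (7, 16)
add G: (7, 16) + (11, 3). λ = (3 - 16)/(11 - 7) ≡ 10/4 mod 23. 4⁻¹ ≡ 6 (mod 23) since 4·6 = 24 ≡ 1, so λ ≡ 14.
  x = λ² - 7 - 11 = 196 - 18 ≡ 17; y = λ·(7 - 17) - 16 ≡ 5. → (17, 5)

(17, 5)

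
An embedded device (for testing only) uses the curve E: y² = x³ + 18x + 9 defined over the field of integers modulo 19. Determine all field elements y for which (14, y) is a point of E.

none

x³ + 18x + 9 = 3005 ≡ 3 (mod 19).
3 is a non-residue mod 19; no y exists.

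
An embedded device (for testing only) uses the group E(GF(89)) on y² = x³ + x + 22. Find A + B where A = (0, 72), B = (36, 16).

(73, 2)

(0, 72) + (36, 16). λ = (16 - 72)/(36 - 0) ≡ 33/36 mod 89. 36⁻¹ ≡ 47 (mod 89) since 36·47 = 1692 ≡ 1, so λ ≡ 38.
  x = λ² - 0 - 36 = 1444 - 36 ≡ 73; y = λ·(0 - 73) - 72 ≡ 2. → (73, 2)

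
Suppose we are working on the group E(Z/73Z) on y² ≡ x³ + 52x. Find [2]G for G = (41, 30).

(23, 2)

tangent at (41, 30): λ = (3·41² + 52)/(2·30) ≡ 58/60. 60⁻¹ ≡ 28 (mod 73) since 60·28 = 1680 ≡ 1, so λ ≡ 58·28 ≡ 18.
  x = λ² - 41 - 41 = 324 - 82 ≡ 23; y = λ·(41 - 23) - 30 ≡ 2. → (23, 2)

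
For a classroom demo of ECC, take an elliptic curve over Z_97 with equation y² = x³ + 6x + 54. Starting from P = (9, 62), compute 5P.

(56, 40)

Repeated addition: build up to 5P.
2P: tangent at (9, 62): λ = (3·9² + 6)/(2·62) ≡ 55/27. 27⁻¹ ≡ 18 (mod 97) since 27·18 = 486 ≡ 1, so λ ≡ 55·18 ≡ 20.
  x = λ² - 9 - 9 = 400 - 18 ≡ 91; y = λ·(9 - 91) - 62 ≡ 44. → (91, 44)
3P: (91, 44) + (9, 62). λ = (62 - 44)/(9 - 91) ≡ 18/15 mod 97. 15⁻¹ ≡ 13 (mod 97) since 15·13 = 195 ≡ 1, so λ ≡ 40.
  x = λ² - 91 - 9 = 1600 - 100 ≡ 45; y = λ·(91 - 45) - 44 ≡ 50. → (45, 50)
4P: (45, 50) + (9, 62). λ = (62 - 50)/(9 - 45) ≡ 12/61 mod 97. 61⁻¹ ≡ 35 (mod 97), so λ ≡ 32.
  x = λ² - 45 - 9 = 1024 - 54 ≡ 0; y = λ·(45 - 0) - 50 ≡ 32. → (0, 32)
5P: (0, 32) + (9, 62). λ = (62 - 32)/(9 - 0) ≡ 30/9 mod 97. 9⁻¹ ≡ 54 (mod 97), so λ ≡ 68.
  x = λ² - 0 - 9 = 4624 - 9 ≡ 56; y = λ·(0 - 56) - 32 ≡ 40. → (56, 40)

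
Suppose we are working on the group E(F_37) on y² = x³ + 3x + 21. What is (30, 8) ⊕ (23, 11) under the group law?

(31, 3)

(30, 8) + (23, 11). λ = (11 - 8)/(23 - 30) ≡ 3/30 mod 37. 30⁻¹ ≡ 21 (mod 37) since 30·21 = 630 ≡ 1, so λ ≡ 26.
  x = λ² - 30 - 23 = 676 - 53 ≡ 31; y = λ·(30 - 31) - 8 ≡ 3. → (31, 3)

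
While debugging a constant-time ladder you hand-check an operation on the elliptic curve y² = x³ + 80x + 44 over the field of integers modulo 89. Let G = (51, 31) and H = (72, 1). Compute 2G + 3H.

First 2G:
Repeated addition: build up to 2G.
2G: tangent at (51, 31): λ = (3·51² + 80)/(2·31) ≡ 51/62. 62⁻¹ ≡ 56 (mod 89), so λ ≡ 51·56 ≡ 8.
  x = λ² - 51 - 51 = 64 - 102 ≡ 51; y = λ·(51 - 51) - 31 ≡ 58. → (51, 58)
2G = (51, 58).
Next 3H:
Repeated addition: build up to 3H.
2H: tangent at (72, 1): λ = (3·72² + 80)/(2·1) ≡ 57/2. 2⁻¹ ≡ 45 (mod 89), so λ ≡ 57·45 ≡ 73.
  x = λ² - 72 - 72 = 5329 - 144 ≡ 23; y = λ·(72 - 23) - 1 ≡ 16. → (23, 16)
3H: (23, 16) + (72, 1). λ = (1 - 16)/(72 - 23) ≡ 74/49 mod 89. 49⁻¹ ≡ 20 (mod 89) since 49·20 = 980 ≡ 1, so λ ≡ 56.
  x = λ² - 23 - 72 = 3136 - 95 ≡ 15; y = λ·(23 - 15) - 16 ≡ 76. → (15, 76)
3H = (15, 76).
Finally 2G + 3H:
(51, 58) + (15, 76). λ = (76 - 58)/(15 - 51) ≡ 18/53 mod 89. 53⁻¹ ≡ 42 (mod 89) since 53·42 = 2226 ≡ 1, so λ ≡ 44.
  x = λ² - 51 - 15 = 1936 - 66 ≡ 1; y = λ·(51 - 1) - 58 ≡ 6. → (1, 6)

(1, 6)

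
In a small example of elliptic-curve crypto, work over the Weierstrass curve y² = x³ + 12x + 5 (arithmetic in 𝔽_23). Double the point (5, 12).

(15, 15)

tangent at (5, 12): λ = (3·5² + 12)/(2·12) ≡ 18/1. 1⁻¹ ≡ 1 (mod 23) since 1·1 = 1 ≡ 1, so λ ≡ 18·1 ≡ 18.
  x = λ² - 5 - 5 = 324 - 10 ≡ 15; y = λ·(5 - 15) - 12 ≡ 15. → (15, 15)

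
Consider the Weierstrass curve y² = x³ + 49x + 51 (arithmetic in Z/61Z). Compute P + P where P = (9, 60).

tangent at (9, 60): λ = (3·9² + 49)/(2·60) ≡ 48/59. 59⁻¹ ≡ 30 (mod 61), so λ ≡ 48·30 ≡ 37.
  x = λ² - 9 - 9 = 1369 - 18 ≡ 9; y = λ·(9 - 9) - 60 ≡ 1. → (9, 1)

(9, 1)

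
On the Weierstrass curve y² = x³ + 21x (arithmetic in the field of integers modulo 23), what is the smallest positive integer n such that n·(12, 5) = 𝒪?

12

2P: tangent at (12, 5): λ = (3·12² + 21)/(2·5) ≡ 16/10. 10⁻¹ ≡ 7 (mod 23), so λ ≡ 16·7 ≡ 20.
  x = λ² - 12 - 12 = 400 - 24 ≡ 8; y = λ·(12 - 8) - 5 ≡ 6. → (8, 6)
3P: (8, 6) + (12, 5). λ = (5 - 6)/(12 - 8) ≡ 22/4 mod 23. 4⁻¹ ≡ 6 (mod 23), so λ ≡ 17.
  x = λ² - 8 - 12 = 289 - 20 ≡ 16; y = λ·(8 - 16) - 6 ≡ 19. → (16, 19)
4P: (16, 19) + (12, 5). λ = (5 - 19)/(12 - 16) ≡ 9/19 mod 23. 19⁻¹ ≡ 17 (mod 23) since 19·17 = 323 ≡ 1, so λ ≡ 15.
  x = λ² - 16 - 12 = 225 - 28 ≡ 13; y = λ·(16 - 13) - 19 ≡ 3. → (13, 3)
5P: (13, 3) + (12, 5). λ = (5 - 3)/(12 - 13) ≡ 2/22 mod 23. 22⁻¹ ≡ 22 (mod 23), so λ ≡ 21.
  x = λ² - 13 - 12 = 441 - 25 ≡ 2; y = λ·(13 - 2) - 3 ≡ 21. → (2, 21)
6P: (2, 21) + (12, 5). λ = (5 - 21)/(12 - 2) ≡ 7/10 mod 23. 10⁻¹ ≡ 7 (mod 23) since 10·7 = 70 ≡ 1, so λ ≡ 3.
  x = λ² - 2 - 12 = 9 - 14 ≡ 18; y = λ·(2 - 18) - 21 ≡ 0. → (18, 0)
7P: (18, 0) + (12, 5). λ = (5 - 0)/(12 - 18) ≡ 5/17 mod 23. 17⁻¹ ≡ 19 (mod 23) since 17·19 = 323 ≡ 1, so λ ≡ 3.
  x = λ² - 18 - 12 = 9 - 30 ≡ 2; y = λ·(18 - 2) - 0 ≡ 2. → (2, 2)
8P: (2, 2) + (12, 5). λ = (5 - 2)/(12 - 2) ≡ 3/10 mod 23. 10⁻¹ ≡ 7 (mod 23), so λ ≡ 21.
  x = λ² - 2 - 12 = 441 - 14 ≡ 13; y = λ·(2 - 13) - 2 ≡ 20. → (13, 20)
9P: (13, 20) + (12, 5). λ = (5 - 20)/(12 - 13) ≡ 8/22 mod 23. 22⁻¹ ≡ 22 (mod 23) since 22·22 = 484 ≡ 1, so λ ≡ 15.
  x = λ² - 13 - 12 = 225 - 25 ≡ 16; y = λ·(13 - 16) - 20 ≡ 4. → (16, 4)
10P: (16, 4) + (12, 5). λ = (5 - 4)/(12 - 16) ≡ 1/19 mod 23. 19⁻¹ ≡ 17 (mod 23) since 19·17 = 323 ≡ 1, so λ ≡ 17.
  x = λ² - 16 - 12 = 289 - 28 ≡ 8; y = λ·(16 - 8) - 4 ≡ 17. → (8, 17)
11P: (8, 17) + (12, 5). λ = (5 - 17)/(12 - 8) ≡ 11/4 mod 23. 4⁻¹ ≡ 6 (mod 23) since 4·6 = 24 ≡ 1, so λ ≡ 20.
  x = λ² - 8 - 12 = 400 - 20 ≡ 12; y = λ·(8 - 12) - 17 ≡ 18. → (12, 18)
12P: (12, 18) + (12, 5): same x and y₁ ≡ -y₂, so the sum is 𝒪.
12P = 𝒪, so the order is 12.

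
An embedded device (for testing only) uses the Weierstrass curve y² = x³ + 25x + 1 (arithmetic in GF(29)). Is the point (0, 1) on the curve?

y² = 1² ≡ 1; x³ + 25x + 1 = 1 ≡ 1 (mod 29). 1 = 1.

yes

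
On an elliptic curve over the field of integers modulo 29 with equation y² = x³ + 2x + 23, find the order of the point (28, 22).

8

2P: tangent at (28, 22): λ = (3·28² + 2)/(2·22) ≡ 5/15. 15⁻¹ ≡ 2 (mod 29), so λ ≡ 5·2 ≡ 10.
  x = λ² - 28 - 28 = 100 - 56 ≡ 15; y = λ·(28 - 15) - 22 ≡ 21. → (15, 21)
3P: (15, 21) + (28, 22). λ = (22 - 21)/(28 - 15) ≡ 1/13 mod 29. 13⁻¹ ≡ 9 (mod 29), so λ ≡ 9.
  x = λ² - 15 - 28 = 81 - 43 ≡ 9; y = λ·(15 - 9) - 21 ≡ 4. → (9, 4)
4P: (9, 4) + (28, 22). λ = (22 - 4)/(28 - 9) ≡ 18/19 mod 29. 19⁻¹ ≡ 26 (mod 29), so λ ≡ 4.
  x = λ² - 9 - 28 = 16 - 37 ≡ 8; y = λ·(9 - 8) - 4 ≡ 0. → (8, 0)
5P: (8, 0) + (28, 22). λ = (22 - 0)/(28 - 8) ≡ 22/20 mod 29. 20⁻¹ ≡ 16 (mod 29), so λ ≡ 4.
  x = λ² - 8 - 28 = 16 - 36 ≡ 9; y = λ·(8 - 9) - 0 ≡ 25. → (9, 25)
6P: (9, 25) + (28, 22). λ = (22 - 25)/(28 - 9) ≡ 26/19 mod 29. 19⁻¹ ≡ 26 (mod 29), so λ ≡ 9.
  x = λ² - 9 - 28 = 81 - 37 ≡ 15; y = λ·(9 - 15) - 25 ≡ 8. → (15, 8)
7P: (15, 8) + (28, 22). λ = (22 - 8)/(28 - 15) ≡ 14/13 mod 29. 13⁻¹ ≡ 9 (mod 29) since 13·9 = 117 ≡ 1, so λ ≡ 10.
  x = λ² - 15 - 28 = 100 - 43 ≡ 28; y = λ·(15 - 28) - 8 ≡ 7. → (28, 7)
8P: (28, 7) + (28, 22): same x and y₁ ≡ -y₂, so the sum is the point at infinity.
8P = the point at infinity, so the order is 8.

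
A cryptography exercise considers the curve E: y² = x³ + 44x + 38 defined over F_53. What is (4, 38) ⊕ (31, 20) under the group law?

(42, 5)

(4, 38) + (31, 20). λ = (20 - 38)/(31 - 4) ≡ 35/27 mod 53. 27⁻¹ ≡ 2 (mod 53) since 27·2 = 54 ≡ 1, so λ ≡ 17.
  x = λ² - 4 - 31 = 289 - 35 ≡ 42; y = λ·(4 - 42) - 38 ≡ 5. → (42, 5)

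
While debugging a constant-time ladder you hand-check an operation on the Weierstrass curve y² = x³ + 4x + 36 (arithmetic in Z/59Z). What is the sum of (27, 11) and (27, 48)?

The two points share x = 27 and their y-coordinates satisfy 11 + 48 ≡ 0 (mod 59), so they are inverses. Their sum is 𝒪.

O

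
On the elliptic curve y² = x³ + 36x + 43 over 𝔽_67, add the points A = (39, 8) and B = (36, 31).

(21, 55)

(39, 8) + (36, 31). λ = (31 - 8)/(36 - 39) ≡ 23/64 mod 67. 64⁻¹ ≡ 22 (mod 67), so λ ≡ 37.
  x = λ² - 39 - 36 = 1369 - 75 ≡ 21; y = λ·(39 - 21) - 8 ≡ 55. → (21, 55)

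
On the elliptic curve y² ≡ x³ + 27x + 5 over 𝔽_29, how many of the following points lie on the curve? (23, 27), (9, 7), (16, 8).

(23, 27): 27² ≡ 4, rhs ≡ 4 → on.
(9, 7): 7² ≡ 20, rhs ≡ 20 → on.
(16, 8): 8² ≡ 6, rhs ≡ 9 → off.

2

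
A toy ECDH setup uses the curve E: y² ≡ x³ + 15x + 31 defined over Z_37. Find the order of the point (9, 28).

2P: tangent at (9, 28): λ = (3·9² + 15)/(2·28) ≡ 36/19. 19⁻¹ ≡ 2 (mod 37) since 19·2 = 38 ≡ 1, so λ ≡ 36·2 ≡ 35.
  x = λ² - 9 - 9 = 1225 - 18 ≡ 23; y = λ·(9 - 23) - 28 ≡ 0. → (23, 0)
3P: (23, 0) + (9, 28). λ = (28 - 0)/(9 - 23) ≡ 28/23 mod 37. 23⁻¹ ≡ 29 (mod 37), so λ ≡ 35.
  x = λ² - 23 - 9 = 1225 - 32 ≡ 9; y = λ·(23 - 9) - 0 ≡ 9. → (9, 9)
4P: (9, 9) + (9, 28): same x and y₁ ≡ -y₂, so the sum is the point at infinity.
4P = the point at infinity, so the order is 4.

4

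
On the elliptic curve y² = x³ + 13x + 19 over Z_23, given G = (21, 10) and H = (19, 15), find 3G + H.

First 3G:
Repeated addition: build up to 3G.
2G: tangent at (21, 10): λ = (3·21² + 13)/(2·10) ≡ 2/20. 20⁻¹ ≡ 15 (mod 23), so λ ≡ 2·15 ≡ 7.
  x = λ² - 21 - 21 = 49 - 42 ≡ 7; y = λ·(21 - 7) - 10 ≡ 19. → (7, 19)
3G: (7, 19) + (21, 10). λ = (10 - 19)/(21 - 7) ≡ 14/14 mod 23. 14⁻¹ ≡ 5 (mod 23), so λ ≡ 1.
  x = λ² - 7 - 21 = 1 - 28 ≡ 19; y = λ·(7 - 19) - 19 ≡ 15. → (19, 15)
3G = (19, 15).
Finally 3G + H:
tangent at (19, 15): λ = (3·19² + 13)/(2·15) ≡ 15/7. 7⁻¹ ≡ 10 (mod 23) since 7·10 = 70 ≡ 1, so λ ≡ 15·10 ≡ 12.
  x = λ² - 19 - 19 = 144 - 38 ≡ 14; y = λ·(19 - 14) - 15 ≡ 22. → (14, 22)

(14, 22)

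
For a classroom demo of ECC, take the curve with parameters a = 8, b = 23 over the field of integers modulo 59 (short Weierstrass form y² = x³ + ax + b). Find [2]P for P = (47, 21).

(50, 15)

tangent at (47, 21): λ = (3·47² + 8)/(2·21) ≡ 27/42. 42⁻¹ ≡ 52 (mod 59) since 42·52 = 2184 ≡ 1, so λ ≡ 27·52 ≡ 47.
  x = λ² - 47 - 47 = 2209 - 94 ≡ 50; y = λ·(47 - 50) - 21 ≡ 15. → (50, 15)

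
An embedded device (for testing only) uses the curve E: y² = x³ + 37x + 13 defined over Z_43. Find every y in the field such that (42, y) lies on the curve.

none

x³ + 37x + 13 = 75655 ≡ 18 (mod 43).
18 is a non-residue mod 43; no y exists.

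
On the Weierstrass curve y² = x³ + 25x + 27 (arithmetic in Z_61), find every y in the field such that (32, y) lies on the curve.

x³ + 25x + 27 = 33595 ≡ 45 (mod 61).
Square roots of 45 mod 61: 17 and 44 (since 17² = 289 ≡ 45).

17, 44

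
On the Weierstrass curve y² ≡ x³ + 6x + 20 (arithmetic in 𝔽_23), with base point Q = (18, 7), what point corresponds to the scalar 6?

Double-and-add on 6 = (110)₂. Start with Q = (18, 7) for the leading 1-bit.
double: tangent at (18, 7): λ = (3·18² + 6)/(2·7) ≡ 12/14. 14⁻¹ ≡ 5 (mod 23) since 14·5 = 70 ≡ 1, so λ ≡ 12·5 ≡ 14.
  x = λ² - 18 - 18 = 196 - 36 ≡ 22; y = λ·(18 - 22) - 7 ≡ 6. → (22, 6)
add Q: (22, 6) + (18, 7). λ = (7 - 6)/(18 - 22) ≡ 1/19 mod 23. 19⁻¹ ≡ 17 (mod 23) since 19·17 = 323 ≡ 1, so λ ≡ 17.
  x = λ² - 22 - 18 = 289 - 40 ≡ 19; y = λ·(22 - 19) - 6 ≡ 22. → (19, 22)
double: tangent at (19, 22): λ = (3·19² + 6)/(2·22) ≡ 8/21. 21⁻¹ ≡ 11 (mod 23), so λ ≡ 8·11 ≡ 19.
  x = λ² - 19 - 19 = 361 - 38 ≡ 1; y = λ·(19 - 1) - 22 ≡ 21. → (1, 21)

(1, 21)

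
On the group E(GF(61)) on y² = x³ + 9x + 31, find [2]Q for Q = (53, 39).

(11, 27)

tangent at (53, 39): λ = (3·53² + 9)/(2·39) ≡ 18/17. 17⁻¹ ≡ 18 (mod 61) since 17·18 = 306 ≡ 1, so λ ≡ 18·18 ≡ 19.
  x = λ² - 53 - 53 = 361 - 106 ≡ 11; y = λ·(53 - 11) - 39 ≡ 27. → (11, 27)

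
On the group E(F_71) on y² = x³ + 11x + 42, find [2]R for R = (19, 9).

tangent at (19, 9): λ = (3·19² + 11)/(2·9) ≡ 29/18. 18⁻¹ ≡ 4 (mod 71) since 18·4 = 72 ≡ 1, so λ ≡ 29·4 ≡ 45.
  x = λ² - 19 - 19 = 2025 - 38 ≡ 70; y = λ·(19 - 70) - 9 ≡ 39. → (70, 39)

(70, 39)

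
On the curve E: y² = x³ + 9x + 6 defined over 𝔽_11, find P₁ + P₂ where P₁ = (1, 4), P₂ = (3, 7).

(1, 7)

(1, 4) + (3, 7). λ = (7 - 4)/(3 - 1) ≡ 3/2 mod 11. 2⁻¹ ≡ 6 (mod 11) since 2·6 = 12 ≡ 1, so λ ≡ 7.
  x = λ² - 1 - 3 = 49 - 4 ≡ 1; y = λ·(1 - 1) - 4 ≡ 7. → (1, 7)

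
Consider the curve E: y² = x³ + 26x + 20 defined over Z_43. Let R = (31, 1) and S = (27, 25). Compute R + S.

(31, 1) + (27, 25). λ = (25 - 1)/(27 - 31) ≡ 24/39 mod 43. 39⁻¹ ≡ 32 (mod 43), so λ ≡ 37.
  x = λ² - 31 - 27 = 1369 - 58 ≡ 21; y = λ·(31 - 21) - 1 ≡ 25. → (21, 25)

(21, 25)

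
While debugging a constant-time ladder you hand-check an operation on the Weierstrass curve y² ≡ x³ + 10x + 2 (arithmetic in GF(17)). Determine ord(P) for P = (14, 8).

2P: tangent at (14, 8): λ = (3·14² + 10)/(2·8) ≡ 3/16. 16⁻¹ ≡ 16 (mod 17), so λ ≡ 3·16 ≡ 14.
  x = λ² - 14 - 14 = 196 - 28 ≡ 15; y = λ·(14 - 15) - 8 ≡ 12. → (15, 12)
3P: (15, 12) + (14, 8). λ = (8 - 12)/(14 - 15) ≡ 13/16 mod 17. 16⁻¹ ≡ 16 (mod 17), so λ ≡ 4.
  x = λ² - 15 - 14 = 16 - 29 ≡ 4; y = λ·(15 - 4) - 12 ≡ 15. → (4, 15)
4P: (4, 15) + (14, 8). λ = (8 - 15)/(14 - 4) ≡ 10/10 mod 17. 10⁻¹ ≡ 12 (mod 17), so λ ≡ 1.
  x = λ² - 4 - 14 = 1 - 18 ≡ 0; y = λ·(4 - 0) - 15 ≡ 6. → (0, 6)
5P: (0, 6) + (14, 8). λ = (8 - 6)/(14 - 0) ≡ 2/14 mod 17. 14⁻¹ ≡ 11 (mod 17) since 14·11 = 154 ≡ 1, so λ ≡ 5.
  x = λ² - 0 - 14 = 25 - 14 ≡ 11; y = λ·(0 - 11) - 6 ≡ 7. → (11, 7)
6P: (11, 7) + (14, 8). λ = (8 - 7)/(14 - 11) ≡ 1/3 mod 17. 3⁻¹ ≡ 6 (mod 17), so λ ≡ 6.
  x = λ² - 11 - 14 = 36 - 25 ≡ 11; y = λ·(11 - 11) - 7 ≡ 10. → (11, 10)
7P: (11, 10) + (14, 8). λ = (8 - 10)/(14 - 11) ≡ 15/3 mod 17. 3⁻¹ ≡ 6 (mod 17), so λ ≡ 5.
  x = λ² - 11 - 14 = 25 - 25 ≡ 0; y = λ·(11 - 0) - 10 ≡ 11. → (0, 11)
8P: (0, 11) + (14, 8). λ = (8 - 11)/(14 - 0) ≡ 14/14 mod 17. 14⁻¹ ≡ 11 (mod 17) since 14·11 = 154 ≡ 1, so λ ≡ 1.
  x = λ² - 0 - 14 = 1 - 14 ≡ 4; y = λ·(0 - 4) - 11 ≡ 2. → (4, 2)
9P: (4, 2) + (14, 8). λ = (8 - 2)/(14 - 4) ≡ 6/10 mod 17. 10⁻¹ ≡ 12 (mod 17) since 10·12 = 120 ≡ 1, so λ ≡ 4.
  x = λ² - 4 - 14 = 16 - 18 ≡ 15; y = λ·(4 - 15) - 2 ≡ 5. → (15, 5)
10P: (15, 5) + (14, 8). λ = (8 - 5)/(14 - 15) ≡ 3/16 mod 17. 16⁻¹ ≡ 16 (mod 17), so λ ≡ 14.
  x = λ² - 15 - 14 = 196 - 29 ≡ 14; y = λ·(15 - 14) - 5 ≡ 9. → (14, 9)
11P: (14, 9) + (14, 8): same x and y₁ ≡ -y₂, so the sum is ∞.
11P = ∞, so the order is 11.

11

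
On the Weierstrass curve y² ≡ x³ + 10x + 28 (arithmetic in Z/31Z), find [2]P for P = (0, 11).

tangent at (0, 11): λ = (3·0² + 10)/(2·11) ≡ 10/22. 22⁻¹ ≡ 24 (mod 31) since 22·24 = 528 ≡ 1, so λ ≡ 10·24 ≡ 23.
  x = λ² - 0 - 0 = 529 - 0 ≡ 2; y = λ·(0 - 2) - 11 ≡ 5. → (2, 5)

(2, 5)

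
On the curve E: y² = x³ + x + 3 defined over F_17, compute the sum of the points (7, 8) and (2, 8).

(8, 9)

(7, 8) + (2, 8). λ = (8 - 8)/(2 - 7) ≡ 0/12 mod 17. 12⁻¹ ≡ 10 (mod 17) since 12·10 = 120 ≡ 1, so λ ≡ 0.
  x = λ² - 7 - 2 = 0 - 9 ≡ 8; y = λ·(7 - 8) - 8 ≡ 9. → (8, 9)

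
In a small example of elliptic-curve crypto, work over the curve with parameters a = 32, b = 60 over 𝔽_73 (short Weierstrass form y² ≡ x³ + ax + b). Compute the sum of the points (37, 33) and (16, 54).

(21, 24)

(37, 33) + (16, 54). λ = (54 - 33)/(16 - 37) ≡ 21/52 mod 73. 52⁻¹ ≡ 66 (mod 73), so λ ≡ 72.
  x = λ² - 37 - 16 = 5184 - 53 ≡ 21; y = λ·(37 - 21) - 33 ≡ 24. → (21, 24)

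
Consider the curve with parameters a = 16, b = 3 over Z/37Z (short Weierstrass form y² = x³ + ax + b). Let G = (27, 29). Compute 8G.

Repeated addition: build up to 8G.
2G: tangent at (27, 29): λ = (3·27² + 16)/(2·29) ≡ 20/21. 21⁻¹ ≡ 30 (mod 37), so λ ≡ 20·30 ≡ 8.
  x = λ² - 27 - 27 = 64 - 54 ≡ 10; y = λ·(27 - 10) - 29 ≡ 33. → (10, 33)
3G: (10, 33) + (27, 29). λ = (29 - 33)/(27 - 10) ≡ 33/17 mod 37. 17⁻¹ ≡ 24 (mod 37), so λ ≡ 15.
  x = λ² - 10 - 27 = 225 - 37 ≡ 3; y = λ·(10 - 3) - 33 ≡ 35. → (3, 35)
4G: (3, 35) + (27, 29). λ = (29 - 35)/(27 - 3) ≡ 31/24 mod 37. 24⁻¹ ≡ 17 (mod 37) since 24·17 = 408 ≡ 1, so λ ≡ 9.
  x = λ² - 3 - 27 = 81 - 30 ≡ 14; y = λ·(3 - 14) - 35 ≡ 14. → (14, 14)
5G: (14, 14) + (27, 29). λ = (29 - 14)/(27 - 14) ≡ 15/13 mod 37. 13⁻¹ ≡ 20 (mod 37), so λ ≡ 4.
  x = λ² - 14 - 27 = 16 - 41 ≡ 12; y = λ·(14 - 12) - 14 ≡ 31. → (12, 31)
6G: (12, 31) + (27, 29). λ = (29 - 31)/(27 - 12) ≡ 35/15 mod 37. 15⁻¹ ≡ 5 (mod 37), so λ ≡ 27.
  x = λ² - 12 - 27 = 729 - 39 ≡ 24; y = λ·(12 - 24) - 31 ≡ 15. → (24, 15)
7G: (24, 15) + (27, 29). λ = (29 - 15)/(27 - 24) ≡ 14/3 mod 37. 3⁻¹ ≡ 25 (mod 37), so λ ≡ 17.
  x = λ² - 24 - 27 = 289 - 51 ≡ 16; y = λ·(24 - 16) - 15 ≡ 10. → (16, 10)
8G: (16, 10) + (27, 29). λ = (29 - 10)/(27 - 16) ≡ 19/11 mod 37. 11⁻¹ ≡ 27 (mod 37), so λ ≡ 32.
  x = λ² - 16 - 27 = 1024 - 43 ≡ 19; y = λ·(16 - 19) - 10 ≡ 5. → (19, 5)

(19, 5)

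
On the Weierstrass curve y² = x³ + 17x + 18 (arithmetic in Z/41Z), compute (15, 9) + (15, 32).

O

The two points share x = 15 and their y-coordinates satisfy 9 + 32 ≡ 0 (mod 41), so they are inverses. Their sum is ∞.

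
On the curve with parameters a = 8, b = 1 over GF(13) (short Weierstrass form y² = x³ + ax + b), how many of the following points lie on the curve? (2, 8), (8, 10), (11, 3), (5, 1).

(2, 8): 8² ≡ 12, rhs ≡ 12 → on.
(8, 10): 10² ≡ 9, rhs ≡ 5 → off.
(11, 3): 3² ≡ 9, rhs ≡ 3 → off.
(5, 1): 1² ≡ 1, rhs ≡ 10 → off.

1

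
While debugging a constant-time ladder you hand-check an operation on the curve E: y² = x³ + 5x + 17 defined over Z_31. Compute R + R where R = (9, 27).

(13, 4)

tangent at (9, 27): λ = (3·9² + 5)/(2·27) ≡ 0/23. 23⁻¹ ≡ 27 (mod 31) since 23·27 = 621 ≡ 1, so λ ≡ 0·27 ≡ 0.
  x = λ² - 9 - 9 = 0 - 18 ≡ 13; y = λ·(9 - 13) - 27 ≡ 4. → (13, 4)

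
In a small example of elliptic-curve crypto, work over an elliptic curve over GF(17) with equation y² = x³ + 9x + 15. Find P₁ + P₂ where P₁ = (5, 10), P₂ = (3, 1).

(5, 10) + (3, 1). λ = (1 - 10)/(3 - 5) ≡ 8/15 mod 17. 15⁻¹ ≡ 8 (mod 17), so λ ≡ 13.
  x = λ² - 5 - 3 = 169 - 8 ≡ 8; y = λ·(5 - 8) - 10 ≡ 2. → (8, 2)

(8, 2)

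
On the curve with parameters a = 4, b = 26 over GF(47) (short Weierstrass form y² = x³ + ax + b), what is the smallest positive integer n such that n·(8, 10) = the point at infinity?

8

2P: tangent at (8, 10): λ = (3·8² + 4)/(2·10) ≡ 8/20. 20⁻¹ ≡ 40 (mod 47), so λ ≡ 8·40 ≡ 38.
  x = λ² - 8 - 8 = 1444 - 16 ≡ 18; y = λ·(8 - 18) - 10 ≡ 33. → (18, 33)
3P: (18, 33) + (8, 10). λ = (10 - 33)/(8 - 18) ≡ 24/37 mod 47. 37⁻¹ ≡ 14 (mod 47) since 37·14 = 518 ≡ 1, so λ ≡ 7.
  x = λ² - 18 - 8 = 49 - 26 ≡ 23; y = λ·(18 - 23) - 33 ≡ 26. → (23, 26)
4P: (23, 26) + (8, 10). λ = (10 - 26)/(8 - 23) ≡ 31/32 mod 47. 32⁻¹ ≡ 25 (mod 47), so λ ≡ 23.
  x = λ² - 23 - 8 = 529 - 31 ≡ 28; y = λ·(23 - 28) - 26 ≡ 0. → (28, 0)
5P: (28, 0) + (8, 10). λ = (10 - 0)/(8 - 28) ≡ 10/27 mod 47. 27⁻¹ ≡ 7 (mod 47) since 27·7 = 189 ≡ 1, so λ ≡ 23.
  x = λ² - 28 - 8 = 529 - 36 ≡ 23; y = λ·(28 - 23) - 0 ≡ 21. → (23, 21)
6P: (23, 21) + (8, 10). λ = (10 - 21)/(8 - 23) ≡ 36/32 mod 47. 32⁻¹ ≡ 25 (mod 47) since 32·25 = 800 ≡ 1, so λ ≡ 7.
  x = λ² - 23 - 8 = 49 - 31 ≡ 18; y = λ·(23 - 18) - 21 ≡ 14. → (18, 14)
7P: (18, 14) + (8, 10). λ = (10 - 14)/(8 - 18) ≡ 43/37 mod 47. 37⁻¹ ≡ 14 (mod 47), so λ ≡ 38.
  x = λ² - 18 - 8 = 1444 - 26 ≡ 8; y = λ·(18 - 8) - 14 ≡ 37. → (8, 37)
8P: (8, 37) + (8, 10): same x and y₁ ≡ -y₂, so the sum is the point at infinity.
8P = the point at infinity, so the order is 8.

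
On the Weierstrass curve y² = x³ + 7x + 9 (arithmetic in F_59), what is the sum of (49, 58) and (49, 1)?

The two points share x = 49 and their y-coordinates satisfy 58 + 1 ≡ 0 (mod 59), so they are inverses. Their sum is 𝒪.

O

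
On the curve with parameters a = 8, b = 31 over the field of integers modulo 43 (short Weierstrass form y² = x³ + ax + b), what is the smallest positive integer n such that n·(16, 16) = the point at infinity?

2P: tangent at (16, 16): λ = (3·16² + 8)/(2·16) ≡ 2/32. 32⁻¹ ≡ 39 (mod 43) since 32·39 = 1248 ≡ 1, so λ ≡ 2·39 ≡ 35.
  x = λ² - 16 - 16 = 1225 - 32 ≡ 32; y = λ·(16 - 32) - 16 ≡ 26. → (32, 26)
3P: (32, 26) + (16, 16). λ = (16 - 26)/(16 - 32) ≡ 33/27 mod 43. 27⁻¹ ≡ 8 (mod 43) since 27·8 = 216 ≡ 1, so λ ≡ 6.
  x = λ² - 32 - 16 = 36 - 48 ≡ 31; y = λ·(32 - 31) - 26 ≡ 23. → (31, 23)
4P: (31, 23) + (16, 16). λ = (16 - 23)/(16 - 31) ≡ 36/28 mod 43. 28⁻¹ ≡ 20 (mod 43), so λ ≡ 32.
  x = λ² - 31 - 16 = 1024 - 47 ≡ 31; y = λ·(31 - 31) - 23 ≡ 20. → (31, 20)
5P: (31, 20) + (16, 16). λ = (16 - 20)/(16 - 31) ≡ 39/28 mod 43. 28⁻¹ ≡ 20 (mod 43), so λ ≡ 6.
  x = λ² - 31 - 16 = 36 - 47 ≡ 32; y = λ·(31 - 32) - 20 ≡ 17. → (32, 17)
6P: (32, 17) + (16, 16). λ = (16 - 17)/(16 - 32) ≡ 42/27 mod 43. 27⁻¹ ≡ 8 (mod 43) since 27·8 = 216 ≡ 1, so λ ≡ 35.
  x = λ² - 32 - 16 = 1225 - 48 ≡ 16; y = λ·(32 - 16) - 17 ≡ 27. → (16, 27)
7P: (16, 27) + (16, 16): same x and y₁ ≡ -y₂, so the sum is the point at infinity.
7P = the point at infinity, so the order is 7.

7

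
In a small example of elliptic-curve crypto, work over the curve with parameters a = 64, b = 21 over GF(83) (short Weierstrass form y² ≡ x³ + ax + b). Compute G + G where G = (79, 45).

tangent at (79, 45): λ = (3·79² + 64)/(2·45) ≡ 29/7. 7⁻¹ ≡ 12 (mod 83) since 7·12 = 84 ≡ 1, so λ ≡ 29·12 ≡ 16.
  x = λ² - 79 - 79 = 256 - 158 ≡ 15; y = λ·(79 - 15) - 45 ≡ 66. → (15, 66)

(15, 66)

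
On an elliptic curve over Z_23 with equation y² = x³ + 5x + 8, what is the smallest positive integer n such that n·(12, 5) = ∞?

8

2P: tangent at (12, 5): λ = (3·12² + 5)/(2·5) ≡ 0/10. 10⁻¹ ≡ 7 (mod 23), so λ ≡ 0·7 ≡ 0.
  x = λ² - 12 - 12 = 0 - 24 ≡ 22; y = λ·(12 - 22) - 5 ≡ 18. → (22, 18)
3P: (22, 18) + (12, 5). λ = (5 - 18)/(12 - 22) ≡ 10/13 mod 23. 13⁻¹ ≡ 16 (mod 23) since 13·16 = 208 ≡ 1, so λ ≡ 22.
  x = λ² - 22 - 12 = 484 - 34 ≡ 13; y = λ·(22 - 13) - 18 ≡ 19. → (13, 19)
4P: (13, 19) + (12, 5). λ = (5 - 19)/(12 - 13) ≡ 9/22 mod 23. 22⁻¹ ≡ 22 (mod 23), so λ ≡ 14.
  x = λ² - 13 - 12 = 196 - 25 ≡ 10; y = λ·(13 - 10) - 19 ≡ 0. → (10, 0)
5P: (10, 0) + (12, 5). λ = (5 - 0)/(12 - 10) ≡ 5/2 mod 23. 2⁻¹ ≡ 12 (mod 23), so λ ≡ 14.
  x = λ² - 10 - 12 = 196 - 22 ≡ 13; y = λ·(10 - 13) - 0 ≡ 4. → (13, 4)
6P: (13, 4) + (12, 5). λ = (5 - 4)/(12 - 13) ≡ 1/22 mod 23. 22⁻¹ ≡ 22 (mod 23), so λ ≡ 22.
  x = λ² - 13 - 12 = 484 - 25 ≡ 22; y = λ·(13 - 22) - 4 ≡ 5. → (22, 5)
7P: (22, 5) + (12, 5). λ = (5 - 5)/(12 - 22) ≡ 0/13 mod 23. 13⁻¹ ≡ 16 (mod 23) since 13·16 = 208 ≡ 1, so λ ≡ 0.
  x = λ² - 22 - 12 = 0 - 34 ≡ 12; y = λ·(22 - 12) - 5 ≡ 18. → (12, 18)
8P: (12, 18) + (12, 5): same x and y₁ ≡ -y₂, so the sum is ∞.
8P = ∞, so the order is 8.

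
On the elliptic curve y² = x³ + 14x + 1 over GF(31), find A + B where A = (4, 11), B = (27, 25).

(4, 11) + (27, 25). λ = (25 - 11)/(27 - 4) ≡ 14/23 mod 31. 23⁻¹ ≡ 27 (mod 31), so λ ≡ 6.
  x = λ² - 4 - 27 = 36 - 31 ≡ 5; y = λ·(4 - 5) - 11 ≡ 14. → (5, 14)

(5, 14)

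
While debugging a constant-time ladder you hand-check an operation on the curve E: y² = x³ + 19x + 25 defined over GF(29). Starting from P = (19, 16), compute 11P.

(21, 12)

Double-and-add on 11 = (1011)₂. Start with P = (19, 16) for the leading 1-bit.
double: tangent at (19, 16): λ = (3·19² + 19)/(2·16) ≡ 0/3. 3⁻¹ ≡ 10 (mod 29), so λ ≡ 0·10 ≡ 0.
  x = λ² - 19 - 19 = 0 - 38 ≡ 20; y = λ·(19 - 20) - 16 ≡ 13. → (20, 13)
double: tangent at (20, 13): λ = (3·20² + 19)/(2·13) ≡ 1/26. 26⁻¹ ≡ 19 (mod 29), so λ ≡ 1·19 ≡ 19.
  x = λ² - 20 - 20 = 361 - 40 ≡ 2; y = λ·(20 - 2) - 13 ≡ 10. → (2, 10)
add P: (2, 10) + (19, 16). λ = (16 - 10)/(19 - 2) ≡ 6/17 mod 29. 17⁻¹ ≡ 12 (mod 29), so λ ≡ 14.
  x = λ² - 2 - 19 = 196 - 21 ≡ 1; y = λ·(2 - 1) - 10 ≡ 4. → (1, 4)
double: tangent at (1, 4): λ = (3·1² + 19)/(2·4) ≡ 22/8. 8⁻¹ ≡ 11 (mod 29) since 8·11 = 88 ≡ 1, so λ ≡ 22·11 ≡ 10.
  x = λ² - 1 - 1 = 100 - 2 ≡ 11; y = λ·(1 - 11) - 4 ≡ 12. → (11, 12)
add P: (11, 12) + (19, 16). λ = (16 - 12)/(19 - 11) ≡ 4/8 mod 29. 8⁻¹ ≡ 11 (mod 29), so λ ≡ 15.
  x = λ² - 11 - 19 = 225 - 30 ≡ 21; y = λ·(11 - 21) - 12 ≡ 12. → (21, 12)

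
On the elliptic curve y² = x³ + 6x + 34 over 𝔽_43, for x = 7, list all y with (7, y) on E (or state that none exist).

none

x³ + 6x + 34 = 419 ≡ 32 (mod 43).
32 is a non-residue mod 43; no y exists.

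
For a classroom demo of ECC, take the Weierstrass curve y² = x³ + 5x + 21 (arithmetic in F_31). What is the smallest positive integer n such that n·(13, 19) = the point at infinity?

2P: tangent at (13, 19): λ = (3·13² + 5)/(2·19) ≡ 16/7. 7⁻¹ ≡ 9 (mod 31), so λ ≡ 16·9 ≡ 20.
  x = λ² - 13 - 13 = 400 - 26 ≡ 2; y = λ·(13 - 2) - 19 ≡ 15. → (2, 15)
3P: (2, 15) + (13, 19). λ = (19 - 15)/(13 - 2) ≡ 4/11 mod 31. 11⁻¹ ≡ 17 (mod 31), so λ ≡ 6.
  x = λ² - 2 - 13 = 36 - 15 ≡ 21; y = λ·(2 - 21) - 15 ≡ 26. → (21, 26)
4P: (21, 26) + (13, 19). λ = (19 - 26)/(13 - 21) ≡ 24/23 mod 31. 23⁻¹ ≡ 27 (mod 31) since 23·27 = 621 ≡ 1, so λ ≡ 28.
  x = λ² - 21 - 13 = 784 - 34 ≡ 6; y = λ·(21 - 6) - 26 ≡ 22. → (6, 22)
5P: (6, 22) + (13, 19). λ = (19 - 22)/(13 - 6) ≡ 28/7 mod 31. 7⁻¹ ≡ 9 (mod 31), so λ ≡ 4.
  x = λ² - 6 - 13 = 16 - 19 ≡ 28; y = λ·(6 - 28) - 22 ≡ 14. → (28, 14)
6P: (28, 14) + (13, 19). λ = (19 - 14)/(13 - 28) ≡ 5/16 mod 31. 16⁻¹ ≡ 2 (mod 31) since 16·2 = 32 ≡ 1, so λ ≡ 10.
  x = λ² - 28 - 13 = 100 - 41 ≡ 28; y = λ·(28 - 28) - 14 ≡ 17. → (28, 17)
7P: (28, 17) + (13, 19). λ = (19 - 17)/(13 - 28) ≡ 2/16 mod 31. 16⁻¹ ≡ 2 (mod 31), so λ ≡ 4.
  x = λ² - 28 - 13 = 16 - 41 ≡ 6; y = λ·(28 - 6) - 17 ≡ 9. → (6, 9)
8P: (6, 9) + (13, 19). λ = (19 - 9)/(13 - 6) ≡ 10/7 mod 31. 7⁻¹ ≡ 9 (mod 31), so λ ≡ 28.
  x = λ² - 6 - 13 = 784 - 19 ≡ 21; y = λ·(6 - 21) - 9 ≡ 5. → (21, 5)
9P: (21, 5) + (13, 19). λ = (19 - 5)/(13 - 21) ≡ 14/23 mod 31. 23⁻¹ ≡ 27 (mod 31), so λ ≡ 6.
  x = λ² - 21 - 13 = 36 - 34 ≡ 2; y = λ·(21 - 2) - 5 ≡ 16. → (2, 16)
10P: (2, 16) + (13, 19). λ = (19 - 16)/(13 - 2) ≡ 3/11 mod 31. 11⁻¹ ≡ 17 (mod 31) since 11·17 = 187 ≡ 1, so λ ≡ 20.
  x = λ² - 2 - 13 = 400 - 15 ≡ 13; y = λ·(2 - 13) - 16 ≡ 12. → (13, 12)
11P: (13, 12) + (13, 19): same x and y₁ ≡ -y₂, so the sum is the point at infinity.
11P = the point at infinity, so the order is 11.

11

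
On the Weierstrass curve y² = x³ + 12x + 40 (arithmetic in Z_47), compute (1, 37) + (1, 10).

The two points share x = 1 and their y-coordinates satisfy 37 + 10 ≡ 0 (mod 47), so they are inverses. Their sum is O.

O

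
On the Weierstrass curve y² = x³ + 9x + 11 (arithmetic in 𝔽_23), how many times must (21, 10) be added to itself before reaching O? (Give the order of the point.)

2P: tangent at (21, 10): λ = (3·21² + 9)/(2·10) ≡ 21/20. 20⁻¹ ≡ 15 (mod 23), so λ ≡ 21·15 ≡ 16.
  x = λ² - 21 - 21 = 256 - 42 ≡ 7; y = λ·(21 - 7) - 10 ≡ 7. → (7, 7)
3P: (7, 7) + (21, 10). λ = (10 - 7)/(21 - 7) ≡ 3/14 mod 23. 14⁻¹ ≡ 5 (mod 23) since 14·5 = 70 ≡ 1, so λ ≡ 15.
  x = λ² - 7 - 21 = 225 - 28 ≡ 13; y = λ·(7 - 13) - 7 ≡ 18. → (13, 18)
4P: (13, 18) + (21, 10). λ = (10 - 18)/(21 - 13) ≡ 15/8 mod 23. 8⁻¹ ≡ 3 (mod 23) since 8·3 = 24 ≡ 1, so λ ≡ 22.
  x = λ² - 13 - 21 = 484 - 34 ≡ 13; y = λ·(13 - 13) - 18 ≡ 5. → (13, 5)
5P: (13, 5) + (21, 10). λ = (10 - 5)/(21 - 13) ≡ 5/8 mod 23. 8⁻¹ ≡ 3 (mod 23), so λ ≡ 15.
  x = λ² - 13 - 21 = 225 - 34 ≡ 7; y = λ·(13 - 7) - 5 ≡ 16. → (7, 16)
6P: (7, 16) + (21, 10). λ = (10 - 16)/(21 - 7) ≡ 17/14 mod 23. 14⁻¹ ≡ 5 (mod 23), so λ ≡ 16.
  x = λ² - 7 - 21 = 256 - 28 ≡ 21; y = λ·(7 - 21) - 16 ≡ 13. → (21, 13)
7P: (21, 13) + (21, 10): same x and y₁ ≡ -y₂, so the sum is O.
7P = O, so the order is 7.

7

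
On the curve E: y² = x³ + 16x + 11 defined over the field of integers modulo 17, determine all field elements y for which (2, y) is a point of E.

0

x³ + 16x + 11 = 51 ≡ 0 (mod 17).
Only y = 0 satisfies y² ≡ 0.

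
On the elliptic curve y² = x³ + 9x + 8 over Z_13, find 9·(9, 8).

O

Write P = (9, 8).
Double-and-add on 9 = (1001)₂. Start with P = (9, 8) for the leading 1-bit.
double: tangent at (9, 8): λ = (3·9² + 9)/(2·8) ≡ 5/3. 3⁻¹ ≡ 9 (mod 13) since 3·9 = 27 ≡ 1, so λ ≡ 5·9 ≡ 6.
  x = λ² - 9 - 9 = 36 - 18 ≡ 5; y = λ·(9 - 5) - 8 ≡ 3. → (5, 3)
double: tangent at (5, 3): λ = (3·5² + 9)/(2·3) ≡ 6/6. 6⁻¹ ≡ 11 (mod 13) since 6·11 = 66 ≡ 1, so λ ≡ 6·11 ≡ 1.
  x = λ² - 5 - 5 = 1 - 10 ≡ 4; y = λ·(5 - 4) - 3 ≡ 11. → (4, 11)
double: tangent at (4, 11): λ = (3·4² + 9)/(2·11) ≡ 5/9. 9⁻¹ ≡ 3 (mod 13), so λ ≡ 5·3 ≡ 2.
  x = λ² - 4 - 4 = 4 - 8 ≡ 9; y = λ·(4 - 9) - 11 ≡ 5. → (9, 5)
add P: (9, 5) + (9, 8): same x and y₁ ≡ -y₂, so the sum is O.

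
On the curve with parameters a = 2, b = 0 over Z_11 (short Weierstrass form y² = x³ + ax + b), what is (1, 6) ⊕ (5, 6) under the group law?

(5, 5)

(1, 6) + (5, 6). λ = (6 - 6)/(5 - 1) ≡ 0/4 mod 11. 4⁻¹ ≡ 3 (mod 11), so λ ≡ 0.
  x = λ² - 1 - 5 = 0 - 6 ≡ 5; y = λ·(1 - 5) - 6 ≡ 5. → (5, 5)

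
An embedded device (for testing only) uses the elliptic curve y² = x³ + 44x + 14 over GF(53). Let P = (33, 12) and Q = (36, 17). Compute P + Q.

(28, 14)

(33, 12) + (36, 17). λ = (17 - 12)/(36 - 33) ≡ 5/3 mod 53. 3⁻¹ ≡ 18 (mod 53), so λ ≡ 37.
  x = λ² - 33 - 36 = 1369 - 69 ≡ 28; y = λ·(33 - 28) - 12 ≡ 14. → (28, 14)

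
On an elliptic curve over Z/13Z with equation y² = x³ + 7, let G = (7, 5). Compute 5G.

Double-and-add on 5 = (101)₂. Start with G = (7, 5) for the leading 1-bit.
double: tangent at (7, 5): λ = (3·7² + 0)/(2·5) ≡ 4/10. 10⁻¹ ≡ 4 (mod 13) since 10·4 = 40 ≡ 1, so λ ≡ 4·4 ≡ 3.
  x = λ² - 7 - 7 = 9 - 14 ≡ 8; y = λ·(7 - 8) - 5 ≡ 5. → (8, 5)
double: tangent at (8, 5): λ = (3·8² + 0)/(2·5) ≡ 10/10. 10⁻¹ ≡ 4 (mod 13), so λ ≡ 10·4 ≡ 1.
  x = λ² - 8 - 8 = 1 - 16 ≡ 11; y = λ·(8 - 11) - 5 ≡ 5. → (11, 5)
add G: (11, 5) + (7, 5). λ = (5 - 5)/(7 - 11) ≡ 0/9 mod 13. 9⁻¹ ≡ 3 (mod 13) since 9·3 = 27 ≡ 1, so λ ≡ 0.
  x = λ² - 11 - 7 = 0 - 18 ≡ 8; y = λ·(11 - 8) - 5 ≡ 8. → (8, 8)

(8, 8)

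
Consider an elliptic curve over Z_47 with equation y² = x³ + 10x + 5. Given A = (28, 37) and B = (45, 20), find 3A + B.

First 3A:
Repeated addition: build up to 3A.
2A: tangent at (28, 37): λ = (3·28² + 10)/(2·37) ≡ 12/27. 27⁻¹ ≡ 7 (mod 47) since 27·7 = 189 ≡ 1, so λ ≡ 12·7 ≡ 37.
  x = λ² - 28 - 28 = 1369 - 56 ≡ 44; y = λ·(28 - 44) - 37 ≡ 29. → (44, 29)
3A: (44, 29) + (28, 37). λ = (37 - 29)/(28 - 44) ≡ 8/31 mod 47. 31⁻¹ ≡ 44 (mod 47), so λ ≡ 23.
  x = λ² - 44 - 28 = 529 - 72 ≡ 34; y = λ·(44 - 34) - 29 ≡ 13. → (34, 13)
3A = (34, 13).
Finally 3A + B:
(34, 13) + (45, 20). λ = (20 - 13)/(45 - 34) ≡ 7/11 mod 47. 11⁻¹ ≡ 30 (mod 47), so λ ≡ 22.
  x = λ² - 34 - 45 = 484 - 79 ≡ 29; y = λ·(34 - 29) - 13 ≡ 3. → (29, 3)

(29, 3)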